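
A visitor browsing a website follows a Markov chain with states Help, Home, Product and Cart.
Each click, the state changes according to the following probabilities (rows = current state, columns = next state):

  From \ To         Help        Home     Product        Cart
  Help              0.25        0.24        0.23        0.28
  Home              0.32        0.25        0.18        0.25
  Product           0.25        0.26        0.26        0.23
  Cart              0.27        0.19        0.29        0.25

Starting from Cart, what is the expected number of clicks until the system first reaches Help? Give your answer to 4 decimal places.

Let t(s) be the expected number of clicks to first reach Help from state s, with t(Help) = 0. Conditioning on the first click:
t(Home) = 1 + 0.25·t(Home) + 0.18·t(Product) + 0.25·t(Cart)
t(Product) = 1 + 0.26·t(Home) + 0.26·t(Product) + 0.23·t(Cart)
t(Cart) = 1 + 0.19·t(Home) + 0.29·t(Product) + 0.25·t(Cart)
Solving: t(Home) = 3.4250, t(Product) = 3.6812, t(Cart) = 3.6244.
Expected clicks from Cart to Help: 3.6244.

3.6244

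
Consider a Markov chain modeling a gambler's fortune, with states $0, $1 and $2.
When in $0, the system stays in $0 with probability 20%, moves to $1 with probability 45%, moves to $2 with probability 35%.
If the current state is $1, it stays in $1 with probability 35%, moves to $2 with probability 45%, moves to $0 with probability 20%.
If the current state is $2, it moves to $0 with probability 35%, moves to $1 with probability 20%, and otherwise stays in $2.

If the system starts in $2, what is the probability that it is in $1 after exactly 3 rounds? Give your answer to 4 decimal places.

Propagate the distribution vector 3 rounds from $2.
After 0 rounds: (0.0000, 0.0000, 1.0000)
After 1 round: (0.3500, 0.2000, 0.4500)
After 2 rounds: (0.2675, 0.3175, 0.4150)
After 3 rounds: (0.2623, 0.3145, 0.4233)
P(in $1 after 3 rounds) = 0.3145

0.3145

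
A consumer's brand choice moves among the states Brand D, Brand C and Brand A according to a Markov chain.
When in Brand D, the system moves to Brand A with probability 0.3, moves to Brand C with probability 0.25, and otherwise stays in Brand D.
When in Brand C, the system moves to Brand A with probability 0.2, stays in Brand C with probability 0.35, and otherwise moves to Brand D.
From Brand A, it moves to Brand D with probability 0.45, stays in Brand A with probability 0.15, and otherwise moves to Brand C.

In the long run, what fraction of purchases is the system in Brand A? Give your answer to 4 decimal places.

0.2333

Let the stationary distribution be π with π = πP and π_1 + π_2 + π_3 = 1.
π_1 = 0.45·π_1 + 0.45·π_2 + 0.45·π_3
π_2 = 0.25·π_1 + 0.35·π_2 + 0.4·π_3
Solving with the normalization constraint gives π = (0.4500, 0.3167, 0.2333).
So the stationary probability of Brand A is 0.2333.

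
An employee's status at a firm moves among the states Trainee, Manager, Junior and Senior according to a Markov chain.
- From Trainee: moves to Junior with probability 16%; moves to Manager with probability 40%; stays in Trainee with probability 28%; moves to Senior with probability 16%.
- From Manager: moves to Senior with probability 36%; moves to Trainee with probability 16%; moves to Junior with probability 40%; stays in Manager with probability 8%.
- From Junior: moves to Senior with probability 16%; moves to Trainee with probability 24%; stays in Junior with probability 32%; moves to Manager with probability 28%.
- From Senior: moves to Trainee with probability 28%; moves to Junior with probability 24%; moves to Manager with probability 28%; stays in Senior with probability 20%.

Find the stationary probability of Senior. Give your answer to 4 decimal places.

Let the stationary distribution be π with π = πP and π_1 + π_2 + π_3 + π_4 = 1.
π_1 = 0.28·π_1 + 0.16·π_2 + 0.24·π_3 + 0.28·π_4
π_2 = 0.4·π_1 + 0.08·π_2 + 0.28·π_3 + 0.28·π_4
π_3 = 0.16·π_1 + 0.4·π_2 + 0.32·π_3 + 0.24·π_4
Solving with the normalization constraint gives π = (0.2378, 0.2571, 0.2849, 0.2202).
So the stationary probability of Senior is 0.2202.

0.2202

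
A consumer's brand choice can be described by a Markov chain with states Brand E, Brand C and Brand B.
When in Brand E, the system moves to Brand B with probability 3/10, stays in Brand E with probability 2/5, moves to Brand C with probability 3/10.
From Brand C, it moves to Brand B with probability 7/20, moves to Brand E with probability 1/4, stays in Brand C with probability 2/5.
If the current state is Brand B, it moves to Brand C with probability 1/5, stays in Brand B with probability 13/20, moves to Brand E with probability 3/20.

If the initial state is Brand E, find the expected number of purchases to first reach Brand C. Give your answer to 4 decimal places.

Let t(s) be the expected number of purchases to first reach Brand C from state s, with t(Brand C) = 0. Conditioning on the first purchase:
t(Brand E) = 1 + 0.4·t(Brand E) + 0.3·t(Brand B)
t(Brand B) = 1 + 0.15·t(Brand E) + 0.65·t(Brand B)
Solving: t(Brand E) = 3.9394, t(Brand B) = 4.5455.
Expected purchases from Brand E to Brand C: 3.9394.

3.9394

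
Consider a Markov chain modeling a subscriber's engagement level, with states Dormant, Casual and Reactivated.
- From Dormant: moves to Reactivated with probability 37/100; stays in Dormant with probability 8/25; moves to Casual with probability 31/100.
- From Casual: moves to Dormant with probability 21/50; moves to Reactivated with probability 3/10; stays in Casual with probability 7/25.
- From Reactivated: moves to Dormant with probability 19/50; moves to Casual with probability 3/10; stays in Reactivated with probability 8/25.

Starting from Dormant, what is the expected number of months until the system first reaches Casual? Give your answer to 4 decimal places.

Let t(s) be the expected number of months to first reach Casual from state s, with t(Casual) = 0. Conditioning on the first month:
t(Dormant) = 1 + 0.32·t(Dormant) + 0.37·t(Reactivated)
t(Reactivated) = 1 + 0.38·t(Dormant) + 0.32·t(Reactivated)
Solving: t(Dormant) = 3.2629, t(Reactivated) = 3.2940.
Expected months from Dormant to Casual: 3.2629.

3.2629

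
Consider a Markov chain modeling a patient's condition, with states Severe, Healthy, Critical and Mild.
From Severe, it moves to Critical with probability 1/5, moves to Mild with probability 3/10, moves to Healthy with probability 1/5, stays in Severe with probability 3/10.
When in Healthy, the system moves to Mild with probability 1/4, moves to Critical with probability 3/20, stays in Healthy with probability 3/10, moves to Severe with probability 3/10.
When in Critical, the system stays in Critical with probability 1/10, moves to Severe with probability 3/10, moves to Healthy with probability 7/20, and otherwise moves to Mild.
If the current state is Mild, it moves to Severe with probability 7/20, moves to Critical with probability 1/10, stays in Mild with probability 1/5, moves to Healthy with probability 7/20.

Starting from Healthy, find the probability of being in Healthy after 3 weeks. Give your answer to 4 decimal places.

0.2886

Propagate the distribution vector 3 weeks from Healthy.
After 0 weeks: (0.0000, 1.0000, 0.0000, 0.0000)
After 1 week: (0.3000, 0.3000, 0.1500, 0.2500)
After 2 weeks: (0.3125, 0.2900, 0.1450, 0.2525)
After 3 weeks: (0.3126, 0.2886, 0.1458, 0.2530)
P(in Healthy after 3 weeks) = 0.2886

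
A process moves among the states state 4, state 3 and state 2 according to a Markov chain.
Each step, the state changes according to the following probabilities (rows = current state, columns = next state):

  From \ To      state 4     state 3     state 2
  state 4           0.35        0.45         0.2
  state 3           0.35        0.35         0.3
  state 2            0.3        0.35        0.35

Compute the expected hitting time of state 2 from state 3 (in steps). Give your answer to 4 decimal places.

Let t(s) be the expected number of steps to first reach state 2 from state s, with t(state 2) = 0. Conditioning on the first step:
t(state 4) = 1 + 0.35·t(state 4) + 0.45·t(state 3)
t(state 3) = 1 + 0.35·t(state 4) + 0.35·t(state 3)
Solving: t(state 4) = 4.1509, t(state 3) = 3.7736.
Expected steps from state 3 to state 2: 3.7736.

3.7736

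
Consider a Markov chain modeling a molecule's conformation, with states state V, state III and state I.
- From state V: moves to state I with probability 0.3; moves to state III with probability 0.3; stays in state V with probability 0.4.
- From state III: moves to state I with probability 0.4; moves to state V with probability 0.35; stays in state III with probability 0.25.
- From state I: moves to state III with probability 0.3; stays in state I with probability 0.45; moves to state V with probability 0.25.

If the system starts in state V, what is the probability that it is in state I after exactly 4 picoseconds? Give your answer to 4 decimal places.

0.3863

Propagate the distribution vector 4 picoseconds from state V.
After 0 picoseconds: (1.0000, 0.0000, 0.0000)
After 1 picosecond: (0.4000, 0.3000, 0.3000)
After 2 picoseconds: (0.3400, 0.2850, 0.3750)
After 3 picoseconds: (0.3295, 0.2858, 0.3848)
After 4 picoseconds: (0.3280, 0.2857, 0.3863)
P(in state I after 4 picoseconds) = 0.3863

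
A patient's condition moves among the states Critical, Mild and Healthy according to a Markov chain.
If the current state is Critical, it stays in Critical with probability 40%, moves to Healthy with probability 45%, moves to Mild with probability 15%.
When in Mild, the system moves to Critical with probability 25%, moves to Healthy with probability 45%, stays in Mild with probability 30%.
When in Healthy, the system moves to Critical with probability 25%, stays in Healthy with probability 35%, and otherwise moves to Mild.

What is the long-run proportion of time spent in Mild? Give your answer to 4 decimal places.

Let the stationary distribution be π with π = πP and π_1 + π_2 + π_3 = 1.
π_1 = 0.4·π_1 + 0.25·π_2 + 0.25·π_3
π_2 = 0.15·π_1 + 0.3·π_2 + 0.4·π_3
Solving with the normalization constraint gives π = (0.2941, 0.2968, 0.4091).
So the stationary probability of Mild is 0.2968.

0.2968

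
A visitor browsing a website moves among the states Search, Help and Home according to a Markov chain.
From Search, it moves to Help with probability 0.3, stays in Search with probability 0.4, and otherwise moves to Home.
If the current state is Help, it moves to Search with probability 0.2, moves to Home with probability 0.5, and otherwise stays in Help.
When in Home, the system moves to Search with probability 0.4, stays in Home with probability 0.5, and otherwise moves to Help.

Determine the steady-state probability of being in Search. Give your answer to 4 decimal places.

Let the stationary distribution be π with π = πP and π_1 + π_2 + π_3 = 1.
π_1 = 0.4·π_1 + 0.2·π_2 + 0.4·π_3
π_2 = 0.3·π_1 + 0.3·π_2 + 0.1·π_3
Solving with the normalization constraint gives π = (0.3571, 0.2143, 0.4286).
So the stationary probability of Search is 0.3571.

0.3571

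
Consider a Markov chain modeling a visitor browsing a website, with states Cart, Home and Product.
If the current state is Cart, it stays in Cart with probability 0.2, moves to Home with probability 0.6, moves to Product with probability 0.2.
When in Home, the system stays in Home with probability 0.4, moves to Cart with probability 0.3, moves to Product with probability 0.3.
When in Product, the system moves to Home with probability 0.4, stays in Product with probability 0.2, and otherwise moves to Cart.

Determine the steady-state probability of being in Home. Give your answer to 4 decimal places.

Let the stationary distribution be π with π = πP and π_1 + π_2 + π_3 = 1.
π_1 = 0.2·π_1 + 0.3·π_2 + 0.4·π_3
π_2 = 0.6·π_1 + 0.4·π_2 + 0.4·π_3
Solving with the normalization constraint gives π = (0.2951, 0.4590, 0.2459).
So the stationary probability of Home is 0.4590.

0.4590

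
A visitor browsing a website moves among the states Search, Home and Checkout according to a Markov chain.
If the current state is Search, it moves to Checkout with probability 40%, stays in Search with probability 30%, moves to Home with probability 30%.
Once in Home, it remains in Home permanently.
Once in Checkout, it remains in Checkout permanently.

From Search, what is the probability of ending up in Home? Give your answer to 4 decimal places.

Let h(s) be the probability of absorption at Home starting from transient state s. Then h(Home) = 1 and h(Checkout) = 0. By first-step analysis:
h(Search) = 0.3·h(Search) + 0.3·1 + 0.4·0
Solving: h(Search) = 0.4286.
Starting from Search, the probability is 0.4286.

0.4286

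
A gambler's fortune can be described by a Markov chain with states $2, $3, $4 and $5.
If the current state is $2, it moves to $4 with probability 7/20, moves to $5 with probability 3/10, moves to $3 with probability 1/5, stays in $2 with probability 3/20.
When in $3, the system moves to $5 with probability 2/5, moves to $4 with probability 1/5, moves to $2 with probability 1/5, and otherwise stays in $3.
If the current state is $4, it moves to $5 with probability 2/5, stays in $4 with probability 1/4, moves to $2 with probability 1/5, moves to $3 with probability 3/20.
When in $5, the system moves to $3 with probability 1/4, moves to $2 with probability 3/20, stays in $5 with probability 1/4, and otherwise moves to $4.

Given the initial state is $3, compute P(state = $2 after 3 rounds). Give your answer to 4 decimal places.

Propagate the distribution vector 3 rounds from $3.
After 0 rounds: (0.0000, 1.0000, 0.0000, 0.0000)
After 1 round: (0.2000, 0.2000, 0.2000, 0.4000)
After 2 rounds: (0.1700, 0.2100, 0.3000, 0.3200)
After 3 rounds: (0.1755, 0.2010, 0.2885, 0.3350)
P(in $2 after 3 rounds) = 0.1755

0.1755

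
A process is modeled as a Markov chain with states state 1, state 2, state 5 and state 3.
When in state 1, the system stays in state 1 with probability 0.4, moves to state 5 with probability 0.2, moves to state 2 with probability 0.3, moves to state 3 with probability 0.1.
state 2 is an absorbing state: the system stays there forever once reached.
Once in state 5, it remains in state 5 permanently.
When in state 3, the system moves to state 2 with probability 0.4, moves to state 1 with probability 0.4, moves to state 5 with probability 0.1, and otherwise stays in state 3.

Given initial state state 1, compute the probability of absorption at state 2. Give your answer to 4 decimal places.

Let h(s) be the probability of absorption at state 2 starting from transient state s. Then h(state 2) = 1 and h(state 5) = 0. By first-step analysis:
h(state 1) = 0.4·h(state 1) + 0.3·1 + 0.2·0 + 0.1·h(state 3)
h(state 3) = 0.4·h(state 1) + 0.4·1 + 0.1·0 + 0.1·h(state 3)
Solving: h(state 1) = 0.6200, h(state 3) = 0.7200.
Starting from state 1, the probability is 0.6200.

0.6200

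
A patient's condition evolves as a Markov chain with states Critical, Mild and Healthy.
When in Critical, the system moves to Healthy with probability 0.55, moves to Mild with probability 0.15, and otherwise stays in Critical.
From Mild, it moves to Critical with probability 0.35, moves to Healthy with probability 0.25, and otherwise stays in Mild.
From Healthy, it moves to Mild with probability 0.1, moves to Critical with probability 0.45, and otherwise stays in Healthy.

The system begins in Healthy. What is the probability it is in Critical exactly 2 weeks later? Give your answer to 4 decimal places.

0.3725

Sum over the intermediate state after 1 week:
P = P(Healthy→Critical)·P(Critical→Critical) + P(Healthy→Mild)·P(Mild→Critical) + P(Healthy→Healthy)·P(Healthy→Critical)
  = 0.45×0.3 + 0.1×0.35 + 0.45×0.45
  = 0.1350 + 0.0350 + 0.2025 = 0.3725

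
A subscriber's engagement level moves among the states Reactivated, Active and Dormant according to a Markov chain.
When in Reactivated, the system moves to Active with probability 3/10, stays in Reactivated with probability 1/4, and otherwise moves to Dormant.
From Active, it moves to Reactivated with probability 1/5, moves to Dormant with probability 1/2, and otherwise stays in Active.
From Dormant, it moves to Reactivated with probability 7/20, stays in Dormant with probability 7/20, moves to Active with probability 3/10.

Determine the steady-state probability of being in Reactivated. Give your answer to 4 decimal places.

Let the stationary distribution be π with π = πP and π_1 + π_2 + π_3 = 1.
π_1 = 0.25·π_1 + 0.2·π_2 + 0.35·π_3
π_2 = 0.3·π_1 + 0.3·π_2 + 0.3·π_3
Solving with the normalization constraint gives π = (0.2773, 0.3000, 0.4227).
So the stationary probability of Reactivated is 0.2773.

0.2773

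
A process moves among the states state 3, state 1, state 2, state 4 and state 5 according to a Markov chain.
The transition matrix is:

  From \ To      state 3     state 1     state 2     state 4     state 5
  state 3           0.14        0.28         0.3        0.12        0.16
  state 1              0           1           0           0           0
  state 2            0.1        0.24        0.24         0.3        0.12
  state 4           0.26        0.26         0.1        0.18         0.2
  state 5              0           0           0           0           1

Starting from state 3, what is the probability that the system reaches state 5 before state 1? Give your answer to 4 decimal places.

Let h(s) be the probability of absorption at state 5 starting from transient state s. Then h(state 5) = 1 and h(state 1) = 0. By first-step analysis:
h(state 3) = 0.14·h(state 3) + 0.28·0 + 0.3·h(state 2) + 0.12·h(state 4) + 0.16·1
h(state 2) = 0.1·h(state 3) + 0.24·0 + 0.24·h(state 2) + 0.3·h(state 4) + 0.12·1
h(state 4) = 0.26·h(state 3) + 0.26·0 + 0.1·h(state 2) + 0.18·h(state 4) + 0.2·1
Solving: h(state 3) = 0.3708, h(state 2) = 0.3670, h(state 4) = 0.4062.
Starting from state 3, the probability is 0.3708.

0.3708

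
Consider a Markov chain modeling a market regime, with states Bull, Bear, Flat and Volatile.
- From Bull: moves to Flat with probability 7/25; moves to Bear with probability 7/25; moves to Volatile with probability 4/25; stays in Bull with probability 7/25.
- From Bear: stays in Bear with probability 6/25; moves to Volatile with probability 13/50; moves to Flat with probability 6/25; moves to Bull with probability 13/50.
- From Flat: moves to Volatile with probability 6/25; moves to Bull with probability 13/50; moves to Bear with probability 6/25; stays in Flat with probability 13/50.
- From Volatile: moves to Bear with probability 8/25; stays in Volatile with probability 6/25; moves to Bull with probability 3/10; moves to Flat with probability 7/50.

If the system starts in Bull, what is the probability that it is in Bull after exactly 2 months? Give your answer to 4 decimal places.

0.2720

Propagate the distribution vector 2 months from Bull.
After 0 months: (1.0000, 0.0000, 0.0000, 0.0000)
After 1 month: (0.2800, 0.2800, 0.2800, 0.1600)
After 2 months: (0.2720, 0.2640, 0.2408, 0.2232)
P(in Bull after 2 months) = 0.2720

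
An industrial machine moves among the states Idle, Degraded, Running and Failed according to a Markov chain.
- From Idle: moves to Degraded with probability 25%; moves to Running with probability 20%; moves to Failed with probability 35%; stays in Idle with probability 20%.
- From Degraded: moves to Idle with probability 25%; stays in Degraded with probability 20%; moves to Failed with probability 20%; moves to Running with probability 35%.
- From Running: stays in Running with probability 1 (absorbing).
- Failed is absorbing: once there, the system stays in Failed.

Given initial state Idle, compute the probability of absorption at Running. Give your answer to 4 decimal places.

Let h(s) be the probability of absorption at Running starting from transient state s. Then h(Running) = 1 and h(Failed) = 0. By first-step analysis:
h(Idle) = 0.2·h(Idle) + 0.25·h(Degraded) + 0.2·1 + 0.35·0
h(Degraded) = 0.25·h(Idle) + 0.2·h(Degraded) + 0.35·1 + 0.2·0
Solving: h(Idle) = 0.4286, h(Degraded) = 0.5714.
Starting from Idle, the probability is 0.4286.

0.4286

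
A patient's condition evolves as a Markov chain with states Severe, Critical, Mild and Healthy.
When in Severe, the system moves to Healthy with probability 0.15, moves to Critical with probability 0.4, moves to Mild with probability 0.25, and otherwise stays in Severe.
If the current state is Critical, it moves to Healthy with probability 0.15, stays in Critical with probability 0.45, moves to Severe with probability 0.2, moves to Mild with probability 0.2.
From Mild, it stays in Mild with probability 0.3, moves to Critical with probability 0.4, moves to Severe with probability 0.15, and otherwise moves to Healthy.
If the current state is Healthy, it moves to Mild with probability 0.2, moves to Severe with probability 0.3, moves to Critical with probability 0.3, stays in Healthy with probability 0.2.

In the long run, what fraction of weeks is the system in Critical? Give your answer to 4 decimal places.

0.4044

Let the stationary distribution be π with π = πP and π_1 + π_2 + π_3 + π_4 = 1.
π_1 = 0.2·π_1 + 0.2·π_2 + 0.15·π_3 + 0.3·π_4
π_2 = 0.4·π_1 + 0.45·π_2 + 0.4·π_3 + 0.3·π_4
π_3 = 0.25·π_1 + 0.2·π_2 + 0.3·π_3 + 0.2·π_4
Solving with the normalization constraint gives π = (0.2041, 0.4044, 0.2336, 0.1579).
So the stationary probability of Critical is 0.4044.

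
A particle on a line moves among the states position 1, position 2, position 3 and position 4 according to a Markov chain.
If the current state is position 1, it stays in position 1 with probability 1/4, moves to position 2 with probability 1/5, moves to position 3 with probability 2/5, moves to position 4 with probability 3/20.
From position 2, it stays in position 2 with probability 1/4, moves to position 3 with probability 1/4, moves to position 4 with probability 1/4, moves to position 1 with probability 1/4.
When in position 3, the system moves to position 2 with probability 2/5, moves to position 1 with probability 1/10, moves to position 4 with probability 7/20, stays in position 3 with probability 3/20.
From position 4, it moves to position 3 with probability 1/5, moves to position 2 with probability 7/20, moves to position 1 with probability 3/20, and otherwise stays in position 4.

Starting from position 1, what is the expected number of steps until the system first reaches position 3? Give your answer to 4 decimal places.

3.1002

Let t(s) be the expected number of steps to first reach position 3 from state s, with t(position 3) = 0. Conditioning on the first step:
t(position 1) = 1 + 0.25·t(position 1) + 0.2·t(position 2) + 0.15·t(position 4)
t(position 2) = 1 + 0.25·t(position 1) + 0.25·t(position 2) + 0.25·t(position 4)
t(position 4) = 1 + 0.15·t(position 1) + 0.35·t(position 2) + 0.3·t(position 4)
Solving: t(position 1) = 3.1002, t(position 2) = 3.6773, t(position 4) = 3.9315.
Expected steps from position 1 to position 3: 3.1002.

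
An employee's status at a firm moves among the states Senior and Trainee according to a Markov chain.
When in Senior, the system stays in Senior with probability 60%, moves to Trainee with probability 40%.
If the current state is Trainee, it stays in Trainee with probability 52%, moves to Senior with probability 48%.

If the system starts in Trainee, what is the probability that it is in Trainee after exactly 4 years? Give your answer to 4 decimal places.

Propagate the distribution vector 4 years from Trainee.
After 0 years: (0.0000, 1.0000)
After 1 year: (0.4800, 0.5200)
After 2 years: (0.5376, 0.4624)
After 3 years: (0.5445, 0.4555)
After 4 years: (0.5453, 0.4547)
P(in Trainee after 4 years) = 0.4547

0.4547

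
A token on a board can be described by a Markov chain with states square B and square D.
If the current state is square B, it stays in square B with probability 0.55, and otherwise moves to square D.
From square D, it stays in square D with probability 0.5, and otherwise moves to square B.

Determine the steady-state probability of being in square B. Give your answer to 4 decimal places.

0.5263

Let the stationary distribution be π with π = πP and π_1 + π_2 = 1.
π_1 = 0.55·π_1 + 0.5·π_2
Solving with the normalization constraint gives π = (0.5263, 0.4737).
So the stationary probability of square B is 0.5263.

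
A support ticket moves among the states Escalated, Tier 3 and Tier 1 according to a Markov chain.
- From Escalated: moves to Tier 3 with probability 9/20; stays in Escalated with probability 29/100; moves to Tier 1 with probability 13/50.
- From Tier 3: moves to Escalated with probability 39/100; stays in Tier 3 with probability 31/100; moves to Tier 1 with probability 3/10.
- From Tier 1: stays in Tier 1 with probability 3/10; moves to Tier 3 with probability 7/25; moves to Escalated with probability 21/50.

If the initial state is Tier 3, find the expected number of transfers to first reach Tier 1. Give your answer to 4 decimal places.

3.4987

Let t(s) be the expected number of transfers to first reach Tier 1 from state s, with t(Tier 1) = 0. Conditioning on the first transfer:
t(Escalated) = 1 + 0.29·t(Escalated) + 0.45·t(Tier 3)
t(Tier 3) = 1 + 0.39·t(Escalated) + 0.31·t(Tier 3)
Solving: t(Escalated) = 3.6260, t(Tier 3) = 3.4987.
Expected transfers from Tier 3 to Tier 1: 3.4987.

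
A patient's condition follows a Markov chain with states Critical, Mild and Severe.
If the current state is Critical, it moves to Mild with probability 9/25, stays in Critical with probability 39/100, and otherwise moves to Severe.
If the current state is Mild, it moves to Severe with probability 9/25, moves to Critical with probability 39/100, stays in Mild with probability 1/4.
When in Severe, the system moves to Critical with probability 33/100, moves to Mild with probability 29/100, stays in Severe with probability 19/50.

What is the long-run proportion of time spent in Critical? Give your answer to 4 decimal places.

Let the stationary distribution be π with π = πP and π_1 + π_2 + π_3 = 1.
π_1 = 0.39·π_1 + 0.39·π_2 + 0.33·π_3
π_2 = 0.36·π_1 + 0.25·π_2 + 0.29·π_3
Solving with the normalization constraint gives π = (0.3705, 0.3038, 0.3258).
So the stationary probability of Critical is 0.3705.

0.3705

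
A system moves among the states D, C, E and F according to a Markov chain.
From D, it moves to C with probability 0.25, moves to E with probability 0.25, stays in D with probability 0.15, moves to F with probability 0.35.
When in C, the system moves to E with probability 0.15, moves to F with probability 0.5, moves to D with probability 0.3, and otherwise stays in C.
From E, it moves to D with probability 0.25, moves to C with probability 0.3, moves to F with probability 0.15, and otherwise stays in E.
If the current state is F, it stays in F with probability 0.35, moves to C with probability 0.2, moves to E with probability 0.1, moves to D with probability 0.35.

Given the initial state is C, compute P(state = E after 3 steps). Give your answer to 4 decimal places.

Propagate the distribution vector 3 steps from C.
After 0 steps: (0.0000, 1.0000, 0.0000, 0.0000)
After 1 step: (0.3000, 0.0500, 0.1500, 0.5000)
After 2 steps: (0.2725, 0.2225, 0.1775, 0.3275)
After 3 steps: (0.2666, 0.1980, 0.1875, 0.3479)
P(in E after 3 steps) = 0.1875

0.1875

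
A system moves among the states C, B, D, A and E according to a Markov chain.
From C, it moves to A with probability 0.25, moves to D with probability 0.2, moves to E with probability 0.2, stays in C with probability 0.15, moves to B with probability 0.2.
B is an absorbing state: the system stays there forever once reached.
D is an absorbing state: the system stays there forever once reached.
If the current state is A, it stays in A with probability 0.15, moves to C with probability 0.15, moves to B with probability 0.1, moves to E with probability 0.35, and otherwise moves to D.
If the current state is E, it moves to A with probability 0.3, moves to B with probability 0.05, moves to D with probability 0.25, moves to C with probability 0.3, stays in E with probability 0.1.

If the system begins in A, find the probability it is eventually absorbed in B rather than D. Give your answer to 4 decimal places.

Let h(s) be the probability of absorption at B starting from transient state s. Then h(B) = 1 and h(D) = 0. By first-step analysis:
h(C) = 0.15·h(C) + 0.2·1 + 0.2·0 + 0.25·h(A) + 0.2·h(E)
h(A) = 0.15·h(C) + 0.1·1 + 0.25·0 + 0.15·h(A) + 0.35·h(E)
h(E) = 0.3·h(C) + 0.05·1 + 0.25·0 + 0.3·h(A) + 0.1·h(E)
Solving: h(C) = 0.3931, h(A) = 0.3058, h(E) = 0.2885.
Starting from A, the probability is 0.3058.

0.3058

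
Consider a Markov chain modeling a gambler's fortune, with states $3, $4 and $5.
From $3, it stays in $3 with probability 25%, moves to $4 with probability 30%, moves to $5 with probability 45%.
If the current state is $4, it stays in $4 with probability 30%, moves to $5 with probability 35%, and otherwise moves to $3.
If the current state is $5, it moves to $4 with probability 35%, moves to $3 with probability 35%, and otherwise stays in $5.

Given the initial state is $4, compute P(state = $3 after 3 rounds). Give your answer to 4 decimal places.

0.3185

Propagate the distribution vector 3 rounds from $4.
After 0 rounds: (0.0000, 1.0000, 0.0000)
After 1 round: (0.3500, 0.3000, 0.3500)
After 2 rounds: (0.3150, 0.3175, 0.3675)
After 3 rounds: (0.3185, 0.3184, 0.3631)
P(in $3 after 3 rounds) = 0.3185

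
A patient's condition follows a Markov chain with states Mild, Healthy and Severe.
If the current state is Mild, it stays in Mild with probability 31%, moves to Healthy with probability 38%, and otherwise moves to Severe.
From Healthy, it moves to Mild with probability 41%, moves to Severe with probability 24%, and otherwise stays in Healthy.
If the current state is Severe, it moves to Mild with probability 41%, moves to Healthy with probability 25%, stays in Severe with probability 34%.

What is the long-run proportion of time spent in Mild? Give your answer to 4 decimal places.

0.3727

Let the stationary distribution be π with π = πP and π_1 + π_2 + π_3 = 1.
π_1 = 0.31·π_1 + 0.41·π_2 + 0.41·π_3
π_2 = 0.38·π_1 + 0.35·π_2 + 0.25·π_3
Solving with the normalization constraint gives π = (0.3727, 0.3316, 0.2957).
So the stationary probability of Mild is 0.3727.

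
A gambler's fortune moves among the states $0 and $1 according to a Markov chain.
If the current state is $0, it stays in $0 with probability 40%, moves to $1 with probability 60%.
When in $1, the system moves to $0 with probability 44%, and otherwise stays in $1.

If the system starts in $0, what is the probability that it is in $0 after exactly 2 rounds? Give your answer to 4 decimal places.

Sum over the intermediate state after 1 round:
P = P($0→$0)·P($0→$0) + P($0→$1)·P($1→$0)
  = 0.4×0.4 + 0.6×0.44
  = 0.1600 + 0.2640 = 0.4240

0.4240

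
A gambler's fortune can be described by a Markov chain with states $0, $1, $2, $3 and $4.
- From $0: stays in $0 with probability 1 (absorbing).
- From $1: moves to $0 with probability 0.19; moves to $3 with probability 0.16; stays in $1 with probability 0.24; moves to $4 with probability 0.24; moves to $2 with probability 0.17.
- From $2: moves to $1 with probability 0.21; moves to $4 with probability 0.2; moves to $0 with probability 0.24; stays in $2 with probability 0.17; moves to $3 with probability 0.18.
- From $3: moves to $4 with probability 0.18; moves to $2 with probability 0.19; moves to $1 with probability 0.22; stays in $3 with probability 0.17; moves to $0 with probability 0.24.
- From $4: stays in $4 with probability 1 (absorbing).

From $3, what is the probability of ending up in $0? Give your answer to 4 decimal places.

0.5374

Let h(s) be the probability of absorption at $0 starting from transient state s. Then h($0) = 1 and h($4) = 0. By first-step analysis:
h($1) = 0.19·1 + 0.24·h($1) + 0.17·h($2) + 0.16·h($3) + 0.24·0
h($2) = 0.24·1 + 0.21·h($1) + 0.17·h($2) + 0.18·h($3) + 0.2·0
h($3) = 0.24·1 + 0.22·h($1) + 0.19·h($2) + 0.17·h($3) + 0.18·0
Solving: h($1) = 0.4811, h($2) = 0.5274, h($3) = 0.5374.
Starting from $3, the probability is 0.5374.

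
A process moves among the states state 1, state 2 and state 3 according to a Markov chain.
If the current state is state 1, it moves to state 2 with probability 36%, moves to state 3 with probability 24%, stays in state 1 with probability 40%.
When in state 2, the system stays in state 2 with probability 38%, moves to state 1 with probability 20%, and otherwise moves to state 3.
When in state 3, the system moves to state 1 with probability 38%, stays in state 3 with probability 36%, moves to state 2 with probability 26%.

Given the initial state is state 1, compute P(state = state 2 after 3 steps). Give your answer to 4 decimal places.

Propagate the distribution vector 3 steps from state 1.
After 0 steps: (1.0000, 0.0000, 0.0000)
After 1 step: (0.4000, 0.3600, 0.2400)
After 2 steps: (0.3232, 0.3432, 0.3336)
After 3 steps: (0.3247, 0.3335, 0.3418)
P(in state 2 after 3 steps) = 0.3335

0.3335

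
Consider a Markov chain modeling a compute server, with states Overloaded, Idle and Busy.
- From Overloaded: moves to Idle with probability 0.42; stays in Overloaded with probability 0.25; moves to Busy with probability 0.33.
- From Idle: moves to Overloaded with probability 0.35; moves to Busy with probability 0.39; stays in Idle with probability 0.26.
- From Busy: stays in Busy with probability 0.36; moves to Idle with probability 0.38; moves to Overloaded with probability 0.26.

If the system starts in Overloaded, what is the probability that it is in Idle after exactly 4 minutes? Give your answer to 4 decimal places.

Propagate the distribution vector 4 minutes from Overloaded.
After 0 minutes: (1.0000, 0.0000, 0.0000)
After 1 minute: (0.2500, 0.4200, 0.3300)
After 2 minutes: (0.2953, 0.3396, 0.3651)
After 3 minutes: (0.2876, 0.3511, 0.3613)
After 4 minutes: (0.2887, 0.3494, 0.3619)
P(in Idle after 4 minutes) = 0.3494

0.3494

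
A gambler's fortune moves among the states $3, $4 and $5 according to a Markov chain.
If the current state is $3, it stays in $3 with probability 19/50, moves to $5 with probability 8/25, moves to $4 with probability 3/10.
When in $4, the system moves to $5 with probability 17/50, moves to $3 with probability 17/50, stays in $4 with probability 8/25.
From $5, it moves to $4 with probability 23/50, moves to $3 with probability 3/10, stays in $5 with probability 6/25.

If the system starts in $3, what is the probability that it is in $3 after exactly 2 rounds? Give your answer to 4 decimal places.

0.3424

Sum over the intermediate state after 1 round:
P = P($3→$3)·P($3→$3) + P($3→$4)·P($4→$3) + P($3→$5)·P($5→$3)
  = 0.38×0.38 + 0.3×0.34 + 0.32×0.3
  = 0.1444 + 0.1020 + 0.0960 = 0.3424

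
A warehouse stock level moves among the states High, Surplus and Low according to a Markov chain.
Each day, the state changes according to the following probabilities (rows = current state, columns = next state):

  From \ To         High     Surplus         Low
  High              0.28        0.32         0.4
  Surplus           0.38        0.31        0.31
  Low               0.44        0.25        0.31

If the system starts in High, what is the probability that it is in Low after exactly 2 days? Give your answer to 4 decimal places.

0.3352

Sum over the intermediate state after 1 day:
P = P(High→High)·P(High→Low) + P(High→Surplus)·P(Surplus→Low) + P(High→Low)·P(Low→Low)
  = 0.28×0.4 + 0.32×0.31 + 0.4×0.31
  = 0.1120 + 0.0992 + 0.1240 = 0.3352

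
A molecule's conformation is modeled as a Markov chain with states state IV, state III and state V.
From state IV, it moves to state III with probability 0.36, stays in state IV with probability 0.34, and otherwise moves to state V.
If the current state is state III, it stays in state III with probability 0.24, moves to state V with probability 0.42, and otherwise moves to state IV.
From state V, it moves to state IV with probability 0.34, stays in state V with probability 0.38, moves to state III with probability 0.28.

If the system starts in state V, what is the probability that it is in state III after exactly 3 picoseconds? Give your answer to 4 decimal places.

0.2954

Propagate the distribution vector 3 picoseconds from state V.
After 0 picoseconds: (0.0000, 0.0000, 1.0000)
After 1 picosecond: (0.3400, 0.2800, 0.3800)
After 2 picoseconds: (0.3400, 0.2960, 0.3640)
After 3 picoseconds: (0.3400, 0.2954, 0.3646)
P(in state III after 3 picoseconds) = 0.2954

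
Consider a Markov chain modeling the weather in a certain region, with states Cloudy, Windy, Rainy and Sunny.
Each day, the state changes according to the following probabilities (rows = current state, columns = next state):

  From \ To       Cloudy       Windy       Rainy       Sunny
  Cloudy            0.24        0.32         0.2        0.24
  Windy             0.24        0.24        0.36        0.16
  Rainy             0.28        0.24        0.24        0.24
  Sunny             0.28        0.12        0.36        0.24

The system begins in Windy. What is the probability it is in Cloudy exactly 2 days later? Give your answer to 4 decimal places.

Propagate the distribution vector 2 days from Windy.
After 0 days: (0.0000, 1.0000, 0.0000, 0.0000)
After 1 day: (0.2400, 0.2400, 0.3600, 0.1600)
After 2 days: (0.2608, 0.2400, 0.2784, 0.2208)
P(in Cloudy after 2 days) = 0.2608

0.2608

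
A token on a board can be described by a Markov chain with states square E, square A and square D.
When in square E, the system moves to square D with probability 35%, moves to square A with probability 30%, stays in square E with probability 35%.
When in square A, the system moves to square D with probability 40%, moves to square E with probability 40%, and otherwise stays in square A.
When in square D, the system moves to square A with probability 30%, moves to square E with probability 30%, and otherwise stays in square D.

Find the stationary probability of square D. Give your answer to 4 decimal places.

0.3828

Let the stationary distribution be π with π = πP and π_1 + π_2 + π_3 = 1.
π_1 = 0.35·π_1 + 0.4·π_2 + 0.3·π_3
π_2 = 0.3·π_1 + 0.2·π_2 + 0.3·π_3
Solving with the normalization constraint gives π = (0.3445, 0.2727, 0.3828).
So the stationary probability of square D is 0.3828.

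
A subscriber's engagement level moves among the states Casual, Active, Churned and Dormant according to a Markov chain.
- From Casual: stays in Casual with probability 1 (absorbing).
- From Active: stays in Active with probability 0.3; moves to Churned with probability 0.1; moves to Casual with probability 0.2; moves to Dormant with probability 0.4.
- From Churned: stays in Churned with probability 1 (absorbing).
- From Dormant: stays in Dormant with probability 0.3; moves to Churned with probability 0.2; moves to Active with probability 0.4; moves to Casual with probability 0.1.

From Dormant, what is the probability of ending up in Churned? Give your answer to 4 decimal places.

Let h(s) be the probability of absorption at Churned starting from transient state s. Then h(Churned) = 1 and h(Casual) = 0. By first-step analysis:
h(Active) = 0.2·0 + 0.3·h(Active) + 0.1·1 + 0.4·h(Dormant)
h(Dormant) = 0.1·0 + 0.4·h(Active) + 0.2·1 + 0.3·h(Dormant)
Solving: h(Active) = 0.4545, h(Dormant) = 0.5455.
Starting from Dormant, the probability is 0.5455.

0.5455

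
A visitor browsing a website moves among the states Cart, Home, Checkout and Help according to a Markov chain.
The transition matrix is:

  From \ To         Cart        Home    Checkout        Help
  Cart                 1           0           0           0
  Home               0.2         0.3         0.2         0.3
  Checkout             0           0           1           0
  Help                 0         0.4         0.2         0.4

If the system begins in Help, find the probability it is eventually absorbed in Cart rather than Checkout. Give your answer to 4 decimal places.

0.2667

Let h(s) be the probability of absorption at Cart starting from transient state s. Then h(Cart) = 1 and h(Checkout) = 0. By first-step analysis:
h(Home) = 0.2·1 + 0.3·h(Home) + 0.2·0 + 0.3·h(Help)
h(Help) = 0.4·h(Home) + 0.2·0 + 0.4·h(Help)
Solving: h(Home) = 0.4000, h(Help) = 0.2667.
Starting from Help, the probability is 0.2667.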